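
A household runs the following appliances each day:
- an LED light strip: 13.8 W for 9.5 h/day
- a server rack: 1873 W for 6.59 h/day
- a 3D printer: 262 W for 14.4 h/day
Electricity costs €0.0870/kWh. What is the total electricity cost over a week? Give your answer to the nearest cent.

€9.89

LED light strip: 13.8 W × 9.5 h × 7 d = 918 Wh = 0.9177 kWh
server rack: 1873 W × 6.59 h × 7 d = 86,401 Wh = 86.4 kWh
3D printer: 262 W × 14.4 h × 7 d = 26,410 Wh = 26.41 kWh
Total energy = 0.9177 + 86.4 + 26.41 = 113.7 kWh
Cost = 113.7 kWh × €0.0870 = €9.89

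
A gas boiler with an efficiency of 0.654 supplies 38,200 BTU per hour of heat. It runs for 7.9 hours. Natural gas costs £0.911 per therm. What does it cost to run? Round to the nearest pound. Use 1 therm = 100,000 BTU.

£4

Heat delivered = 38,200 BTU/h × 7.9 h = 301,780 BTU
Gas input = 301,780 / 0.654 = 461,437 BTU
= 461,437 / 100,000 = 4.614 therm
Cost = 4.614 × £0.911/therm = £4.20 ≈ £4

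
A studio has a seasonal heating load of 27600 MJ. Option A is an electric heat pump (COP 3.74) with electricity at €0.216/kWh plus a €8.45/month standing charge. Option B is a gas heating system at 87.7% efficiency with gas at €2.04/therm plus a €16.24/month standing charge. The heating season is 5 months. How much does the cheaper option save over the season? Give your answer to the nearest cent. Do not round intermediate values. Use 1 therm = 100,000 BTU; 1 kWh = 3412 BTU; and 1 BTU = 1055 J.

Heat load = 27600 MJ = 27,600,000,000 J / 1055 = 26,161,137 BTU
Gas: input = 26,161,137 / 0.877 = 29,830,259 BTU = 298.3 therm → 298.3 × €2.04 = €608.54; + 5 × €16.24 standing = €689.74
Heat pump: 26,161,137 BTU / 3412 = 7,667 kWh heat; / 3.74 = 2,050 kWh in → × €0.216 = €442.82; + 5 × €8.45 standing = €485.07
Difference = |€689.74 − €485.07| = €204.66

€204.66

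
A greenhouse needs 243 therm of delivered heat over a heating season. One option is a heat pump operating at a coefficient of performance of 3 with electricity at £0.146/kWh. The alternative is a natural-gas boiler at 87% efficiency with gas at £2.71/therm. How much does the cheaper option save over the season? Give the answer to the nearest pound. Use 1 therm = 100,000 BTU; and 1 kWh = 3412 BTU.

£410

Heat load = 243 therm × 100,000 = 24,300,000 BTU
Gas: input = 24,300,000 / 0.87 = 27,931,034 BTU = 279.3 therm → 279.3 × £2.71 = £756.93
Heat pump: 24,300,000 BTU / 3412 = 7,122 kWh heat; / 3 = 2,374 kWh in → × £0.146 = £346.60
Difference = |£756.93 − £346.60| = £410.33 ≈ £410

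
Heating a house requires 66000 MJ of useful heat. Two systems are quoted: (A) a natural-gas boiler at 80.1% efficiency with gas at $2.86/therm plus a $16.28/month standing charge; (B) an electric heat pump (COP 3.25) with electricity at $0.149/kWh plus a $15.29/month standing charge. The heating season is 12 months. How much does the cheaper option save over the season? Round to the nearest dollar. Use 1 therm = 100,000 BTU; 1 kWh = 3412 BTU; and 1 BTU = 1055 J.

$1405

Heat load = 66000 MJ = 66,000,000,000 J / 1055 = 62,559,242 BTU
Gas: input = 62,559,242 / 0.801 = 78,101,425 BTU = 781 therm → 781 × $2.86 = $2,233.70; + 12 × $16.28 standing = $2,429.06
Heat pump: 62,559,242 BTU / 3412 = 18,340 kWh heat; / 3.25 = 5,642 kWh in → × $0.149 = $840.59; + 12 × $15.29 standing = $1,024.07
Difference = |$2,429.06 − $1,024.07| = $1,404.99 ≈ $1405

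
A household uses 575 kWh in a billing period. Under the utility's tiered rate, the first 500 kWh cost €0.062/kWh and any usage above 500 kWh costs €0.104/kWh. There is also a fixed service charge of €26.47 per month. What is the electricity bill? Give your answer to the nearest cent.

€65.27

First 500 kWh × €0.062 = €31.00
Remaining 75 kWh × €0.104 = €7.80
Energy charge = €38.80; + service €26.47 = €65.27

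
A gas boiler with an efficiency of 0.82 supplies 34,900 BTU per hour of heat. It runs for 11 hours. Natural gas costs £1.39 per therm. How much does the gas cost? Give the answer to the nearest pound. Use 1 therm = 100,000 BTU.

£7

Heat delivered = 34,900 BTU/h × 11 h = 383,900 BTU
Gas input = 383,900 / 0.82 = 468,171 BTU
= 468,171 / 100,000 = 4.682 therm
Cost = 4.682 × £1.39/therm = £6.51 ≈ £7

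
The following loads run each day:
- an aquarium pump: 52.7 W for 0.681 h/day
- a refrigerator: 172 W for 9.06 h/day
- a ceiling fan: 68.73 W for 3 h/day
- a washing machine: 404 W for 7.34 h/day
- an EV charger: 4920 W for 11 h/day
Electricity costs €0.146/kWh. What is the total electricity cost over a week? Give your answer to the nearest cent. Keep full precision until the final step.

aquarium pump: 52.7 W × 0.681 h × 7 d = 251 Wh = 0.2512 kWh
refrigerator: 172 W × 9.06 h × 7 d = 10,908 Wh = 10.91 kWh
ceiling fan: 68.73 W × 3 h × 7 d = 1,443 Wh = 1.443 kWh
washing machine: 404 W × 7.34 h × 7 d = 20,758 Wh = 20.76 kWh
EV charger: 4920 W × 11 h × 7 d = 378,840 Wh = 378.8 kWh
Total energy = 0.2512 + 10.91 + 1.443 + 20.76 + 378.8 = 412.2 kWh
Cost = 412.2 kWh × €0.146 = €60.18

€60.18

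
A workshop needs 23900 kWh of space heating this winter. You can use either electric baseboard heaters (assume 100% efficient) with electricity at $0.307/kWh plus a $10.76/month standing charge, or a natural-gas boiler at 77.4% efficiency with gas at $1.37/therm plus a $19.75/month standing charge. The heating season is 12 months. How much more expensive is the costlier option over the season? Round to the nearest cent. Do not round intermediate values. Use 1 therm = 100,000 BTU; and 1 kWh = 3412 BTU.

Heat load = 23900 kWh × 3412 = 81,546,800 BTU
Gas: input = 81,546,800 / 0.774 = 105,357,623 BTU = 1,054 therm → 1,054 × $1.37 = $1,443.40; + 12 × $19.75 standing = $1,680.40
Electric: 81,546,800 BTU / 3412 = 23,900 kWh → × $0.307 = $7,337.30; + 12 × $10.76 standing = $7,466.42
Difference = |$1,680.40 − $7,466.42| = $5,786.02

$5786.02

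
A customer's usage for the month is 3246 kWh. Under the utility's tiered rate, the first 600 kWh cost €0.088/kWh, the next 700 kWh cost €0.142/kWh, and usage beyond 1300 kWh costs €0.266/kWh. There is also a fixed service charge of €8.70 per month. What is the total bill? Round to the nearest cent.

First 600 kWh × €0.088 = €52.80
Next 700 kWh × €0.142 = €99.40
Remaining 1946 kWh × €0.266 = €517.64
Energy charge = €669.84; + service €8.70 = €678.54

€678.54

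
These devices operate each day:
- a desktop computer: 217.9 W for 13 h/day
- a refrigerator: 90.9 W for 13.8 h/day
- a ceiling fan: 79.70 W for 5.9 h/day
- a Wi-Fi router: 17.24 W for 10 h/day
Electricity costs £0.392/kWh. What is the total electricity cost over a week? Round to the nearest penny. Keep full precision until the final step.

£12.98

desktop computer: 217.9 W × 13 h × 7 d = 19,829 Wh = 19.83 kWh
refrigerator: 90.9 W × 13.8 h × 7 d = 8,781 Wh = 8.781 kWh
ceiling fan: 79.70 W × 5.9 h × 7 d = 3,292 Wh = 3.292 kWh
Wi-Fi router: 17.24 W × 10 h × 7 d = 1,207 Wh = 1.207 kWh
Total energy = 19.83 + 8.781 + 3.292 + 1.207 = 33.11 kWh
Cost = 33.11 kWh × £0.392 = £12.98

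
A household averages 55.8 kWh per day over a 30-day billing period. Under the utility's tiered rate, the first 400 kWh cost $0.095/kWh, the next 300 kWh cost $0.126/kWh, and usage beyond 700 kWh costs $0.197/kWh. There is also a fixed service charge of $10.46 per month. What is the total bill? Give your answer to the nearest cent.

$278.14

Usage = 55.8 kWh/day × 30 days = 1674 kWh
First 400 kWh × $0.095 = $38.00
Next 300 kWh × $0.126 = $37.80
Remaining 974 kWh × $0.197 = $191.88
Energy charge = $267.68; + service $10.46 = $278.14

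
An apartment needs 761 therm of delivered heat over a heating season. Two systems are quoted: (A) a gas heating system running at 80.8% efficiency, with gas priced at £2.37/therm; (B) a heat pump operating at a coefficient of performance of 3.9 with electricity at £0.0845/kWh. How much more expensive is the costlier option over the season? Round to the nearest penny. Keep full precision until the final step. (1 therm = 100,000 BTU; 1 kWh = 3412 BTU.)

Heat load = 761 therm × 100,000 = 76,100,000 BTU
Gas: input = 76,100,000 / 0.808 = 94,183,168 BTU = 941.8 therm → 941.8 × £2.37 = £2,232.14
Heat pump: 76,100,000 BTU / 3412 = 22,300 kWh heat; / 3.9 = 5,719 kWh in → × £0.0845 = £483.25
Difference = |£2,232.14 − £483.25| = £1,748.90

£1748.90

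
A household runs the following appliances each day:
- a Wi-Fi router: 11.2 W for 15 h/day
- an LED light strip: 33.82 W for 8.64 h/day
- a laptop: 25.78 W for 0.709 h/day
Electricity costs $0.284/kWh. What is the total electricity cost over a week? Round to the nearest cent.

Wi-Fi router: 11.2 W × 15 h × 7 d = 1,176 Wh = 1.176 kWh
LED light strip: 33.82 W × 8.64 h × 7 d = 2,045 Wh = 2.045 kWh
laptop: 25.78 W × 0.709 h × 7 d = 128 Wh = 0.1279 kWh
Total energy = 1.176 + 2.045 + 0.1279 = 3.349 kWh
Cost = 3.349 kWh × $0.284 = $0.95

$0.95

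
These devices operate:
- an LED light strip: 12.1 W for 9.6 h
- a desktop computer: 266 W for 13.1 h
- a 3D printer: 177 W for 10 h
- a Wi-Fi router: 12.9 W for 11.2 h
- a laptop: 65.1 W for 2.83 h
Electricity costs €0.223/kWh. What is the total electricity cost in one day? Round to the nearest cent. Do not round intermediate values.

€1.27

LED light strip: 12.1 W × 9.6 h = 116 Wh = 0.1162 kWh
desktop computer: 266 W × 13.1 h = 3,485 Wh = 3.485 kWh
3D printer: 177 W × 10 h = 1,770 Wh = 1.77 kWh
Wi-Fi router: 12.9 W × 11.2 h = 144 Wh = 0.1445 kWh
laptop: 65.1 W × 2.83 h = 184 Wh = 0.1842 kWh
Total energy = 0.1162 + 3.485 + 1.77 + 0.1445 + 0.1842 = 5.699 kWh
Cost = 5.699 kWh × €0.223 = €1.27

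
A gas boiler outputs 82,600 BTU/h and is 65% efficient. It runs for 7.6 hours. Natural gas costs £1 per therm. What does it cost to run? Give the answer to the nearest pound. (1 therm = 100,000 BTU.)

Heat delivered = 82,600 BTU/h × 7.6 h = 627,760 BTU
Gas input = 627,760 / 0.65 = 965,785 BTU
= 965,785 / 100,000 = 9.658 therm
Cost = 9.658 × £1/therm = £9.66 ≈ £10

£10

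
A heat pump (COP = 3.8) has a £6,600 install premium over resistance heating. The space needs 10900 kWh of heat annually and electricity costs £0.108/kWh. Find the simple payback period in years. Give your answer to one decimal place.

Resistance: 10900 kWh × £0.108 = £1,177.20/yr
Heat pump: 10900 / 3.8 = 2868 kWh in → × £0.108 = £309.79/yr
Annual savings = £867.41
Payback = £6,600 / £867.41 = 7.61 years

7.6 years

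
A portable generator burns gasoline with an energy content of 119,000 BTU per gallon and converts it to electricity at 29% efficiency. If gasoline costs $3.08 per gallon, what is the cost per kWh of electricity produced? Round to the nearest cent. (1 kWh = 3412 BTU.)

Electrical output per gallon = 119,000 BTU × 0.29 / 3412 BTU/kWh = 10.11 kWh
Cost per kWh = $3.08 / 10.11 kWh = $0.305

$0.30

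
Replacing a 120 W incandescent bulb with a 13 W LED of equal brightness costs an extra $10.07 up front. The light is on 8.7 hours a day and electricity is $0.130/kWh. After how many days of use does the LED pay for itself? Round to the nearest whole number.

83 days

Power saved = 120 − 13 = 107 W
Daily energy saved = 107 W × 8.7 h = 930.9 Wh = 0.9309 kWh
Daily savings = 0.9309 × $0.130 = $0.1210
Payback = $10.07 / $0.1210 per day = 83.21 days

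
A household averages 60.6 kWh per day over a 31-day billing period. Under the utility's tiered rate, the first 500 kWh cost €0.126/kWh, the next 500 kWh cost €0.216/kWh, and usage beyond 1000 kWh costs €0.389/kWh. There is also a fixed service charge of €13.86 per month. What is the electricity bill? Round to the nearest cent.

Usage = 60.6 kWh/day × 31 days = 1878.6 kWh
First 500 kWh × €0.126 = €63.00
Next 500 kWh × €0.216 = €108.00
Remaining 878.6 kWh × €0.389 = €341.78
Energy charge = €512.78; + service €13.86 = €526.64

€526.64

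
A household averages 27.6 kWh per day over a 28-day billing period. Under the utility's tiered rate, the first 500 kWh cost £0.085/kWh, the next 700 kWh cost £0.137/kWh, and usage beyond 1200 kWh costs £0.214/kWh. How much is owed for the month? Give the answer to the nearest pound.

Usage = 27.6 kWh/day × 28 days = 772.8 kWh
First 500 kWh × £0.085 = £42.50
Next 272.8 kWh × £0.137 = £37.37
Remaining tier: 0 kWh (not reached)
Total = £79.87 ≈ £80

£80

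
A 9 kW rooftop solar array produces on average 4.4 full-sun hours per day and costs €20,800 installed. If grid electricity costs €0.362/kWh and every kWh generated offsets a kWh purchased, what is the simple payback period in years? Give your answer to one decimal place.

Daily generation = 9 kW × 4.4 h = 39.6 kWh
Annual generation = 39.6 × 365 = 14454 kWh
Annual savings = 14454 × €0.362 = €5,232.35
Payback = €20,800 / €5,232.35 = 3.98 years

4.0 years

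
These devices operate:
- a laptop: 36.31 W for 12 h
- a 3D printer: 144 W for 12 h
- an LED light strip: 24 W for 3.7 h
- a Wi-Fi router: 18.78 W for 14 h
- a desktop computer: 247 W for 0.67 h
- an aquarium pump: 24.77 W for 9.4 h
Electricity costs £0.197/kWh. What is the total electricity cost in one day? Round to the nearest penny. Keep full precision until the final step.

£0.57

laptop: 36.31 W × 12 h = 436 Wh = 0.4357 kWh
3D printer: 144 W × 12 h = 1,728 Wh = 1.728 kWh
LED light strip: 24 W × 3.7 h = 89 Wh = 0.0888 kWh
Wi-Fi router: 18.78 W × 14 h = 263 Wh = 0.2629 kWh
desktop computer: 247 W × 0.67 h = 165 Wh = 0.1655 kWh
aquarium pump: 24.77 W × 9.4 h = 233 Wh = 0.2328 kWh
Total energy = 0.4357 + 1.728 + 0.0888 + 0.2629 + 0.1655 + 0.2328 = 2.914 kWh
Cost = 2.914 kWh × £0.197 = £0.57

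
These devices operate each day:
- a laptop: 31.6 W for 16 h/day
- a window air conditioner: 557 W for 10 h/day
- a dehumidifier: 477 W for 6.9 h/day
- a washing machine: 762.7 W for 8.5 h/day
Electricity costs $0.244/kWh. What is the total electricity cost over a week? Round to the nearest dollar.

$27

laptop: 31.6 W × 16 h × 7 d = 3,539 Wh = 3.539 kWh
window air conditioner: 557 W × 10 h × 7 d = 38,990 Wh = 38.99 kWh
dehumidifier: 477 W × 6.9 h × 7 d = 23,039 Wh = 23.04 kWh
washing machine: 762.7 W × 8.5 h × 7 d = 45,381 Wh = 45.38 kWh
Total energy = 3.539 + 38.99 + 23.04 + 45.38 = 110.9 kWh
Cost = 110.9 kWh × $0.244 = $27.07 ≈ $27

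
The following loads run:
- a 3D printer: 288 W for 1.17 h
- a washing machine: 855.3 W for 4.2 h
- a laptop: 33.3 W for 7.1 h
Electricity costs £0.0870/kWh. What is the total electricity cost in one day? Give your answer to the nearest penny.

3D printer: 288 W × 1.17 h = 337 Wh = 0.337 kWh
washing machine: 855.3 W × 4.2 h = 3,592 Wh = 3.592 kWh
laptop: 33.3 W × 7.1 h = 236 Wh = 0.2364 kWh
Total energy = 0.337 + 3.592 + 0.2364 = 4.166 kWh
Cost = 4.166 kWh × £0.0870 = £0.36

£0.36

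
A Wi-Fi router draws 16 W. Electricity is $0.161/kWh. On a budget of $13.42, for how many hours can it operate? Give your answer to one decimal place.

Energy budget = $13.42 / $0.161 per kWh = 83.35 kWh = 83,354 Wh
Runtime = 83,354 Wh / 16 W = 5,210 h

5209.6 h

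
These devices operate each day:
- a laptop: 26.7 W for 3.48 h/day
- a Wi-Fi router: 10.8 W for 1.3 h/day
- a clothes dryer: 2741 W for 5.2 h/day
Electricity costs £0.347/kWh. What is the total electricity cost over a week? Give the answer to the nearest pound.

£35

laptop: 26.7 W × 3.48 h × 7 d = 650 Wh = 0.6504 kWh
Wi-Fi router: 10.8 W × 1.3 h × 7 d = 98 Wh = 0.09828 kWh
clothes dryer: 2741 W × 5.2 h × 7 d = 99,772 Wh = 99.77 kWh
Total energy = 0.6504 + 0.09828 + 99.77 = 100.5 kWh
Cost = 100.5 kWh × £0.347 = £34.88 ≈ £35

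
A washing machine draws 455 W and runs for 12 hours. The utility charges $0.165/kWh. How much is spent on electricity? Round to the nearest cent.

Energy = 455 W × 12 h = 5,460 Wh = 5.46 kWh
Cost = 5.46 kWh × $0.165/kWh = $0.90

$0.90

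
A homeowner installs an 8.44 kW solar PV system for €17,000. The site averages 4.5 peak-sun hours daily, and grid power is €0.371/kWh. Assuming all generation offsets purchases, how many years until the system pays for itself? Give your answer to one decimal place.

Daily generation = 8.44 kW × 4.5 h = 37.98 kWh
Annual generation = 37.98 × 365 = 13863 kWh
Annual savings = 13863 × €0.371 = €5,143.06
Payback = €17,000 / €5,143.06 = 3.31 years

3.3 years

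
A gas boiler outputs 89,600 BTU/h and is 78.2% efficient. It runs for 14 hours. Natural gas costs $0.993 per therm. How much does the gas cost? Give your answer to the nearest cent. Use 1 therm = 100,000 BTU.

$15.93

Heat delivered = 89,600 BTU/h × 14 h = 1,254,400 BTU
Gas input = 1,254,400 / 0.782 = 1,604,092 BTU
= 1,604,092 / 100,000 = 16.04 therm
Cost = 16.04 × $0.993/therm = $15.93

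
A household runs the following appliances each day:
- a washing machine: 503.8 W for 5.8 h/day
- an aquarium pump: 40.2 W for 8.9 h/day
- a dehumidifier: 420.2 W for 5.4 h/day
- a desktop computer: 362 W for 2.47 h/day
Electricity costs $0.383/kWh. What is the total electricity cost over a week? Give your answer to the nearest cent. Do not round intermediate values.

$17.27

washing machine: 503.8 W × 5.8 h × 7 d = 20,454 Wh = 20.45 kWh
aquarium pump: 40.2 W × 8.9 h × 7 d = 2,504 Wh = 2.504 kWh
dehumidifier: 420.2 W × 5.4 h × 7 d = 15,884 Wh = 15.88 kWh
desktop computer: 362 W × 2.47 h × 7 d = 6,259 Wh = 6.259 kWh
Total energy = 20.45 + 2.504 + 15.88 + 6.259 = 45.1 kWh
Cost = 45.1 kWh × $0.383 = $17.27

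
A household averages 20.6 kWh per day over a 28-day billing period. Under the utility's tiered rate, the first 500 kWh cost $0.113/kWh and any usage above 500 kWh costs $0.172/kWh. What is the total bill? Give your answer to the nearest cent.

$69.71

Usage = 20.6 kWh/day × 28 days = 576.8 kWh
First 500 kWh × $0.113 = $56.50
Remaining 76.8 kWh × $0.172 = $13.21
Total = $69.71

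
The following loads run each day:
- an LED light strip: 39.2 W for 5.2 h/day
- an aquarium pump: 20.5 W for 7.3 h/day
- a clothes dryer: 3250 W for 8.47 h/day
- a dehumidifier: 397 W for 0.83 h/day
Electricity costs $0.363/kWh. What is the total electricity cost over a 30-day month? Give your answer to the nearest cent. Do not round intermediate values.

$307.21

LED light strip: 39.2 W × 5.2 h × 30 d = 6,115 Wh = 6.115 kWh
aquarium pump: 20.5 W × 7.3 h × 30 d = 4,490 Wh = 4.489 kWh
clothes dryer: 3250 W × 8.47 h × 30 d = 825,825 Wh = 825.8 kWh
dehumidifier: 397 W × 0.83 h × 30 d = 9,885 Wh = 9.885 kWh
Total energy = 6.115 + 4.489 + 825.8 + 9.885 = 846.3 kWh
Cost = 846.3 kWh × $0.363 = $307.21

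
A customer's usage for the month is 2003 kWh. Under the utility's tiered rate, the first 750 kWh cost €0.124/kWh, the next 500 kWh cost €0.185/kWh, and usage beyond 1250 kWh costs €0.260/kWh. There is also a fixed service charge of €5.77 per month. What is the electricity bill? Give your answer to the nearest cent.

€387.05

First 750 kWh × €0.124 = €93.00
Next 500 kWh × €0.185 = €92.50
Remaining 753 kWh × €0.260 = €195.78
Energy charge = €381.28; + service €5.77 = €387.05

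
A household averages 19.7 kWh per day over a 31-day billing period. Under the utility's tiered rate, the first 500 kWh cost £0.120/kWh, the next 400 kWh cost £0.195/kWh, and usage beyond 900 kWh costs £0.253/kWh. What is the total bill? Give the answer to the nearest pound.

Usage = 19.7 kWh/day × 31 days = 610.7 kWh
First 500 kWh × £0.120 = £60.00
Next 110.7 kWh × £0.195 = £21.59
Remaining tier: 0 kWh (not reached)
Total = £81.59 ≈ £82

£82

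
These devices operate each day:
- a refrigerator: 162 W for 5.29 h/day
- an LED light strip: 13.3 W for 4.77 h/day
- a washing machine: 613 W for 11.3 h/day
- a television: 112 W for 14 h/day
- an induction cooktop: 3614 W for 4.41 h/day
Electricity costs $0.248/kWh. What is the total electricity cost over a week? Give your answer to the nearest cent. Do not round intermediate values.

$44.01

refrigerator: 162 W × 5.29 h × 7 d = 5,999 Wh = 5.999 kWh
LED light strip: 13.3 W × 4.77 h × 7 d = 444 Wh = 0.4441 kWh
washing machine: 613 W × 11.3 h × 7 d = 48,488 Wh = 48.49 kWh
television: 112 W × 14 h × 7 d = 10,976 Wh = 10.98 kWh
induction cooktop: 3614 W × 4.41 h × 7 d = 111,564 Wh = 111.6 kWh
Total energy = 5.999 + 0.4441 + 48.49 + 10.98 + 111.6 = 177.5 kWh
Cost = 177.5 kWh × $0.248 = $44.01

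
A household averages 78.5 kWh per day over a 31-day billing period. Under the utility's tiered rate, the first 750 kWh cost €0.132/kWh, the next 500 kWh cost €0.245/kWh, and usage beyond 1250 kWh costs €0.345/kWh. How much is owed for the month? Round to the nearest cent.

Usage = 78.5 kWh/day × 31 days = 2433.5 kWh
First 750 kWh × €0.132 = €99.00
Next 500 kWh × €0.245 = €122.50
Remaining 1183.5 kWh × €0.345 = €408.31
Total = €629.81

€629.81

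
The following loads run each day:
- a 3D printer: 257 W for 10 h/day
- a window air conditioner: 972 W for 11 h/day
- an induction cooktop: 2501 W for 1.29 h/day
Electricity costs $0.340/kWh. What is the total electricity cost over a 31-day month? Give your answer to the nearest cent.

3D printer: 257 W × 10 h × 31 d = 79,670 Wh = 79.67 kWh
window air conditioner: 972 W × 11 h × 31 d = 331,452 Wh = 331.5 kWh
induction cooktop: 2501 W × 1.29 h × 31 d = 100,015 Wh = 100 kWh
Total energy = 79.67 + 331.5 + 100 = 511.1 kWh
Cost = 511.1 kWh × $0.340 = $173.79

$173.79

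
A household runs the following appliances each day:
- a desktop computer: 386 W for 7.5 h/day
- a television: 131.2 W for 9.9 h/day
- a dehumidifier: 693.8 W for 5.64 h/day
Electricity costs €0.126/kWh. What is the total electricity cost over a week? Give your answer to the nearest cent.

desktop computer: 386 W × 7.5 h × 7 d = 20,265 Wh = 20.27 kWh
television: 131.2 W × 9.9 h × 7 d = 9,092 Wh = 9.092 kWh
dehumidifier: 693.8 W × 5.64 h × 7 d = 27,391 Wh = 27.39 kWh
Total energy = 20.27 + 9.092 + 27.39 = 56.75 kWh
Cost = 56.75 kWh × €0.126 = €7.15

€7.15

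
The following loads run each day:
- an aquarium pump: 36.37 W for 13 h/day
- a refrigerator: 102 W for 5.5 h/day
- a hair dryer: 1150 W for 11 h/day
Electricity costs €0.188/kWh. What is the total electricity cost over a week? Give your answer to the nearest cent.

aquarium pump: 36.37 W × 13 h × 7 d = 3,310 Wh = 3.31 kWh
refrigerator: 102 W × 5.5 h × 7 d = 3,927 Wh = 3.927 kWh
hair dryer: 1150 W × 11 h × 7 d = 88,550 Wh = 88.55 kWh
Total energy = 3.31 + 3.927 + 88.55 = 95.79 kWh
Cost = 95.79 kWh × €0.188 = €18.01

€18.01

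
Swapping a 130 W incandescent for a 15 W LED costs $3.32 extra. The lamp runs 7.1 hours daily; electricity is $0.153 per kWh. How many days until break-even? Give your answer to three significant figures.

26.6 days

Power saved = 130 − 15 = 115 W
Daily energy saved = 115 W × 7.1 h = 816.5 Wh = 0.8165 kWh
Daily savings = 0.8165 × $0.153 = $0.1249
Payback = $3.32 / $0.1249 per day = 26.58 days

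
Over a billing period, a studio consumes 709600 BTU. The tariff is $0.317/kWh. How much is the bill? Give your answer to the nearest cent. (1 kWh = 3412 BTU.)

$65.93

709600 BTU × (0.00029308 kWh/BTU) = 208 kWh
Cost = 208 kWh × $0.317/kWh = $65.93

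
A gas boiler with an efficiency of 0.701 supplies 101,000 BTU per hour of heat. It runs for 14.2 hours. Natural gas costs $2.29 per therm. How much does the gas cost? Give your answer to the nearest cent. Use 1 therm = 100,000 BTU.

Heat delivered = 101,000 BTU/h × 14.2 h = 1,434,200 BTU
Gas input = 1,434,200 / 0.701 = 2,045,934 BTU
= 2,045,934 / 100,000 = 20.46 therm
Cost = 20.46 × $2.29/therm = $46.85

$46.85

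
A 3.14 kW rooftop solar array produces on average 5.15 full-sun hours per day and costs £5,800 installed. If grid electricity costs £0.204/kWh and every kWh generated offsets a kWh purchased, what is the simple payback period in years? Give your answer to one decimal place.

4.8 years

Daily generation = 3.14 kW × 5.15 h = 16.17 kWh
Annual generation = 16.17 × 365 = 5902.4 kWh
Annual savings = 5902.4 × £0.204 = £1,204.09
Payback = £5,800 / £1,204.09 = 4.82 years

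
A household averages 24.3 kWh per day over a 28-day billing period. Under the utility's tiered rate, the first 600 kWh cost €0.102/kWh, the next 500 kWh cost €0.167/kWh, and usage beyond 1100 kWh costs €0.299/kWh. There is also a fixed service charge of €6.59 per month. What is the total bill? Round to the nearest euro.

Usage = 24.3 kWh/day × 28 days = 680.4 kWh
First 600 kWh × €0.102 = €61.20
Next 80.4 kWh × €0.167 = €13.43
Remaining tier: 0 kWh (not reached)
Energy charge = €74.63; + service €6.59 = €81.22 ≈ €81

€81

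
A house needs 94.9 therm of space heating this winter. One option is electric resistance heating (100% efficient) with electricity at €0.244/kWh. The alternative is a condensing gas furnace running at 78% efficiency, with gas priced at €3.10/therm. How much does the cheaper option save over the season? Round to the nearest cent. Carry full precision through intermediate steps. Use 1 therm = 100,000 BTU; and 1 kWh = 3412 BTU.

€301.49

Heat load = 94.9 therm × 100,000 = 9,490,000 BTU
Gas: input = 9,490,000 / 0.78 = 12,166,667 BTU = 121.7 therm → 121.7 × €3.10 = €377.17
Electric: 9,490,000 BTU / 3412 = 2,781 kWh → × €0.244 = €678.65
Difference = |€377.17 − €678.65| = €301.49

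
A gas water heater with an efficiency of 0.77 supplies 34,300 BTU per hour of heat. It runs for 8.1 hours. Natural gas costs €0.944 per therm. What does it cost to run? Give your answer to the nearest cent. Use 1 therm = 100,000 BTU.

Heat delivered = 34,300 BTU/h × 8.1 h = 277,830 BTU
Gas input = 277,830 / 0.77 = 360,818 BTU
= 360,818 / 100,000 = 3.608 therm
Cost = 3.608 × €0.944/therm = €3.41

€3.41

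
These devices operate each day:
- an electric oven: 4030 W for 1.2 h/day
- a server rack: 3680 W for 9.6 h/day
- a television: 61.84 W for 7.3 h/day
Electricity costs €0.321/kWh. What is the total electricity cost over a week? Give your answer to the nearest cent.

electric oven: 4030 W × 1.2 h × 7 d = 33,852 Wh = 33.85 kWh
server rack: 3680 W × 9.6 h × 7 d = 247,296 Wh = 247.3 kWh
television: 61.84 W × 7.3 h × 7 d = 3,160 Wh = 3.16 kWh
Total energy = 33.85 + 247.3 + 3.16 = 284.3 kWh
Cost = 284.3 kWh × €0.321 = €91.26

€91.26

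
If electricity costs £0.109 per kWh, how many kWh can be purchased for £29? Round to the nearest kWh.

£29 / £0.109 per kWh = 266.1 kWh

266 kWh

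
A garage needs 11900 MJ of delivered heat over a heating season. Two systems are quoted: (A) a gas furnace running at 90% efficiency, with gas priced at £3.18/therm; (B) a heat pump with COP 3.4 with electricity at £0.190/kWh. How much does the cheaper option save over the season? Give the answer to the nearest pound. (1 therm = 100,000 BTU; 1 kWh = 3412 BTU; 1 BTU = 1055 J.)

£214

Heat load = 11900 MJ = 11,900,000,000 J / 1055 = 11,279,621 BTU
Gas: input = 11,279,621 / 0.90 = 12,532,912 BTU = 125.3 therm → 125.3 × £3.18 = £398.55
Heat pump: 11,279,621 BTU / 3412 = 3,306 kWh heat; / 3.4 = 972.3 kWh in → × £0.190 = £184.74
Difference = |£398.55 − £184.74| = £213.81 ≈ £214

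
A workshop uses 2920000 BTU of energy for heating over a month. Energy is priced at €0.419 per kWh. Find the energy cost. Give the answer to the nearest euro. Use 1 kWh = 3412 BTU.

2920000 BTU × (0.00029308 kWh/BTU) = 855.8 kWh
Cost = 855.8 kWh × €0.419/kWh = €358.58 ≈ €359

€359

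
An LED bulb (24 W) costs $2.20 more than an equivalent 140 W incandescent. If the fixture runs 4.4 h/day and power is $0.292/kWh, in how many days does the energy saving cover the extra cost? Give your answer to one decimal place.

Power saved = 140 − 24 = 116 W
Daily energy saved = 116 W × 4.4 h = 510.4 Wh = 0.5104 kWh
Daily savings = 0.5104 × $0.292 = $0.1490
Payback = $2.20 / $0.1490 per day = 14.76 days

14.8 days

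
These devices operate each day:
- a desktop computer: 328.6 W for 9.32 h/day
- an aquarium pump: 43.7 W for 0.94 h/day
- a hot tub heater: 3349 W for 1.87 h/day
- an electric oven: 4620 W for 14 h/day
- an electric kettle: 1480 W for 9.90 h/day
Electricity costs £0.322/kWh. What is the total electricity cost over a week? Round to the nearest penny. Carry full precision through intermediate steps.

£199.93

desktop computer: 328.6 W × 9.32 h × 7 d = 21,438 Wh = 21.44 kWh
aquarium pump: 43.7 W × 0.94 h × 7 d = 288 Wh = 0.2875 kWh
hot tub heater: 3349 W × 1.87 h × 7 d = 43,838 Wh = 43.84 kWh
electric oven: 4620 W × 14 h × 7 d = 452,760 Wh = 452.8 kWh
electric kettle: 1480 W × 9.90 h × 7 d = 102,564 Wh = 102.6 kWh
Total energy = 21.44 + 0.2875 + 43.84 + 452.8 + 102.6 = 620.9 kWh
Cost = 620.9 kWh × £0.322 = £199.93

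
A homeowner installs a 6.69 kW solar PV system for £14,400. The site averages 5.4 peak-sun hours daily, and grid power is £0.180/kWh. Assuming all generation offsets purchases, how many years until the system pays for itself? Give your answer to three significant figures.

6.07 years

Daily generation = 6.69 kW × 5.4 h = 36.13 kWh
Annual generation = 36.13 × 365 = 13186 kWh
Annual savings = 13186 × £0.180 = £2,373.48
Payback = £14,400 / £2,373.48 = 6.07 years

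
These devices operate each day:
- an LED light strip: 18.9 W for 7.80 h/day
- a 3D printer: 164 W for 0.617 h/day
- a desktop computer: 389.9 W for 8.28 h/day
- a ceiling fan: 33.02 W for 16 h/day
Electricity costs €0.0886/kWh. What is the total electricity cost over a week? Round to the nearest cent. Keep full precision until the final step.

€2.48

LED light strip: 18.9 W × 7.80 h × 7 d = 1,032 Wh = 1.032 kWh
3D printer: 164 W × 0.617 h × 7 d = 708 Wh = 0.7083 kWh
desktop computer: 389.9 W × 8.28 h × 7 d = 22,599 Wh = 22.6 kWh
ceiling fan: 33.02 W × 16 h × 7 d = 3,698 Wh = 3.698 kWh
Total energy = 1.032 + 0.7083 + 22.6 + 3.698 = 28.04 kWh
Cost = 28.04 kWh × €0.0886 = €2.48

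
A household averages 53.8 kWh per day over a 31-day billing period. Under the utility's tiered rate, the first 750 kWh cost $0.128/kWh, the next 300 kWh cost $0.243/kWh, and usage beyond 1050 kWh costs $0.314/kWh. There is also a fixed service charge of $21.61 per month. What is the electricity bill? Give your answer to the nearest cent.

$384.50

Usage = 53.8 kWh/day × 31 days = 1667.8 kWh
First 750 kWh × $0.128 = $96.00
Next 300 kWh × $0.243 = $72.90
Remaining 617.8 kWh × $0.314 = $193.99
Energy charge = $362.89; + service $21.61 = $384.50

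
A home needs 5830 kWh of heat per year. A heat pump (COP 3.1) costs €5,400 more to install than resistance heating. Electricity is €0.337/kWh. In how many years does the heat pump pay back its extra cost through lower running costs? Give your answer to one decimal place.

4.1 years

Resistance: 5830 kWh × €0.337 = €1,964.71/yr
Heat pump: 5830 / 3.1 = 1881 kWh in → × €0.337 = €633.78/yr
Annual savings = €1,330.93
Payback = €5,400 / €1,330.93 = 4.06 years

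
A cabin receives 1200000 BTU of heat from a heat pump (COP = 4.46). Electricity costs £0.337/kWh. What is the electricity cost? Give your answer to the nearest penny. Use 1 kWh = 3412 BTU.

£26.57

Heat delivered = 1,200,000 BTU / 3412 = 351.7 kWh
Electrical input = 351.7 kWh / 4.46 = 78.86 kWh
Cost = 78.86 × £0.337/kWh = £26.57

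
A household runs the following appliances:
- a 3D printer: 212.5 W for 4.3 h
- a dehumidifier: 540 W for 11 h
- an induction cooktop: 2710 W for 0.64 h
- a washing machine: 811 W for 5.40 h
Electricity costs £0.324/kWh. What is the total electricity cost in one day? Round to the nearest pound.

£4

3D printer: 212.5 W × 4.3 h = 914 Wh = 0.9137 kWh
dehumidifier: 540 W × 11 h = 5,940 Wh = 5.94 kWh
induction cooktop: 2710 W × 0.64 h = 1,734 Wh = 1.734 kWh
washing machine: 811 W × 5.40 h = 4,379 Wh = 4.379 kWh
Total energy = 0.9137 + 5.94 + 1.734 + 4.379 = 12.97 kWh
Cost = 12.97 kWh × £0.324 = £4.20 ≈ £4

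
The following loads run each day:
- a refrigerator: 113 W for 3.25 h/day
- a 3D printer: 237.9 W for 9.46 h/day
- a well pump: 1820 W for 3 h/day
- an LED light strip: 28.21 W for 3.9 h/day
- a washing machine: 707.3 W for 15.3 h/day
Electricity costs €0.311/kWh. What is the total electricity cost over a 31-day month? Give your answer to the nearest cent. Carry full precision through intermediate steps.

€183.27

refrigerator: 113 W × 3.25 h × 31 d = 11,385 Wh = 11.38 kWh
3D printer: 237.9 W × 9.46 h × 31 d = 69,767 Wh = 69.77 kWh
well pump: 1820 W × 3 h × 31 d = 169,260 Wh = 169.3 kWh
LED light strip: 28.21 W × 3.9 h × 31 d = 3,411 Wh = 3.411 kWh
washing machine: 707.3 W × 15.3 h × 31 d = 335,472 Wh = 335.5 kWh
Total energy = 11.38 + 69.77 + 169.3 + 3.411 + 335.5 = 589.3 kWh
Cost = 589.3 kWh × €0.311 = €183.27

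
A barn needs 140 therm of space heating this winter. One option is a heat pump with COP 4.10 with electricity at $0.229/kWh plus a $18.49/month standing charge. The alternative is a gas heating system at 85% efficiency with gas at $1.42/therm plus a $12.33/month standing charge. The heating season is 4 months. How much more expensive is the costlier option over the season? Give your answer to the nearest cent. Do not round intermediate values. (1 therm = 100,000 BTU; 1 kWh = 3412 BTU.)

$19.93

Heat load = 140 therm × 100,000 = 14,000,000 BTU
Gas: input = 14,000,000 / 0.85 = 16,470,588 BTU = 164.7 therm → 164.7 × $1.42 = $233.88; + 4 × $12.33 standing = $283.20
Heat pump: 14,000,000 BTU / 3412 = 4,103 kWh heat; / 4.10 = 1,001 kWh in → × $0.229 = $229.18; + 4 × $18.49 standing = $303.14
Difference = |$283.20 − $303.14| = $19.93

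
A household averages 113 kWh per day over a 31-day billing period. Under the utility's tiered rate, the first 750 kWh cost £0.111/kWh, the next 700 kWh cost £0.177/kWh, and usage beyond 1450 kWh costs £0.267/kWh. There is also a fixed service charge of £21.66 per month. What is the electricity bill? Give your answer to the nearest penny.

£776.96

Usage = 113 kWh/day × 31 days = 3503 kWh
First 750 kWh × £0.111 = £83.25
Next 700 kWh × £0.177 = £123.90
Remaining 2053 kWh × £0.267 = £548.15
Energy charge = £755.30; + service £21.66 = £776.96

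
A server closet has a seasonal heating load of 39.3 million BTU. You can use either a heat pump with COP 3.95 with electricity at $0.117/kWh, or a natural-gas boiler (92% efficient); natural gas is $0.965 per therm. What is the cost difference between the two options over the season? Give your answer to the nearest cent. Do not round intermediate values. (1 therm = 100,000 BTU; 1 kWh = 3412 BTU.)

Heat load = 39.3 × 10⁶ BTU = 39,300,000 BTU
Gas: input = 39,300,000 / 0.92 = 42,717,391 BTU = 427.2 therm → 427.2 × $0.965 = $412.22
Heat pump: 39,300,000 BTU / 3412 = 11,520 kWh heat; / 3.95 = 2,916 kWh in → × $0.117 = $341.17
Difference = |$412.22 − $341.17| = $71.05

$71.05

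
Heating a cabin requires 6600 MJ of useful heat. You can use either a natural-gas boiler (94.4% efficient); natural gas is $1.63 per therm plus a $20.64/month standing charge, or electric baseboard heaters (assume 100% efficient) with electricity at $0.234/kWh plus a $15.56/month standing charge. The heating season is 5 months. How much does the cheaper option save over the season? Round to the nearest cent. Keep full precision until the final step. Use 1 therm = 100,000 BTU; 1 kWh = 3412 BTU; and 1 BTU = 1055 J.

$295.62

Heat load = 6600 MJ = 6,600,000,000 J / 1055 = 6,255,924 BTU
Gas: input = 6,255,924 / 0.944 = 6,627,038 BTU = 66.27 therm → 66.27 × $1.63 = $108.02; + 5 × $20.64 standing = $211.22
Electric: 6,255,924 BTU / 3412 = 1,834 kWh → × $0.234 = $429.04; + 5 × $15.56 standing = $506.84
Difference = |$211.22 − $506.84| = $295.62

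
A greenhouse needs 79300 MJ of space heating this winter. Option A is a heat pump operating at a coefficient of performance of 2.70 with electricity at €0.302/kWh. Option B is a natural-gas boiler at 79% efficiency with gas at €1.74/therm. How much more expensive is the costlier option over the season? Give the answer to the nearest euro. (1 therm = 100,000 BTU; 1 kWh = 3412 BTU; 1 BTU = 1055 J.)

€809

Heat load = 79300 MJ = 79,300,000,000 J / 1055 = 75,165,877 BTU
Gas: input = 75,165,877 / 0.79 = 95,146,679 BTU = 951.5 therm → 951.5 × €1.74 = €1,655.55
Heat pump: 75,165,877 BTU / 3412 = 22,030 kWh heat; / 2.70 = 8,159 kWh in → × €0.302 = €2,464.08
Difference = |€1,655.55 − €2,464.08| = €808.53 ≈ €809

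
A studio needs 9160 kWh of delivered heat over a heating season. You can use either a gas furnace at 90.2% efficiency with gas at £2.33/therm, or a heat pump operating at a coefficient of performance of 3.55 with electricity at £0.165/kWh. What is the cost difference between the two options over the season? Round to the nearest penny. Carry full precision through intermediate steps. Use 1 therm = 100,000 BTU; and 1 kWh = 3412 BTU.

Heat load = 9160 kWh × 3412 = 31,253,920 BTU
Gas: input = 31,253,920 / 0.902 = 34,649,579 BTU = 346.5 therm → 346.5 × £2.33 = £807.34
Heat pump: 31,253,920 BTU / 3412 = 9,160 kWh heat; / 3.55 = 2,580 kWh in → × £0.165 = £425.75
Difference = |£807.34 − £425.75| = £381.59

£381.59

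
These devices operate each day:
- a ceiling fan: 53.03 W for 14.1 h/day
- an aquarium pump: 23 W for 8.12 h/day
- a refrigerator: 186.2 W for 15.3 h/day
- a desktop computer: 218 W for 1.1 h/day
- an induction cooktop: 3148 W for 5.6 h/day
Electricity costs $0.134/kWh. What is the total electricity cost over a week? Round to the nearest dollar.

$20

ceiling fan: 53.03 W × 14.1 h × 7 d = 5,234 Wh = 5.234 kWh
aquarium pump: 23 W × 8.12 h × 7 d = 1,307 Wh = 1.307 kWh
refrigerator: 186.2 W × 15.3 h × 7 d = 19,942 Wh = 19.94 kWh
desktop computer: 218 W × 1.1 h × 7 d = 1,679 Wh = 1.679 kWh
induction cooktop: 3148 W × 5.6 h × 7 d = 123,402 Wh = 123.4 kWh
Total energy = 5.234 + 1.307 + 19.94 + 1.679 + 123.4 = 151.6 kWh
Cost = 151.6 kWh × $0.134 = $20.31 ≈ $20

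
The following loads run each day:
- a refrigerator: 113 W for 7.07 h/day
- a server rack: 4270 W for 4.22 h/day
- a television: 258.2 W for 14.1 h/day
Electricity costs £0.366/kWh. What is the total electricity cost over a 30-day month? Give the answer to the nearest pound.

£247

refrigerator: 113 W × 7.07 h × 30 d = 23,967 Wh = 23.97 kWh
server rack: 4270 W × 4.22 h × 30 d = 540,582 Wh = 540.6 kWh
television: 258.2 W × 14.1 h × 30 d = 109,219 Wh = 109.2 kWh
Total energy = 23.97 + 540.6 + 109.2 = 673.8 kWh
Cost = 673.8 kWh × £0.366 = £246.60 ≈ £247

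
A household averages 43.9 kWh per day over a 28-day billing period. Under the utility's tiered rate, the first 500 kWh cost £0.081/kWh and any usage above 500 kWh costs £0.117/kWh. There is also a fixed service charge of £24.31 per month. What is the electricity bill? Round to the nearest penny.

Usage = 43.9 kWh/day × 28 days = 1229.2 kWh
First 500 kWh × £0.081 = £40.50
Remaining 729.2 kWh × £0.117 = £85.32
Energy charge = £125.82; + service £24.31 = £150.13

£150.13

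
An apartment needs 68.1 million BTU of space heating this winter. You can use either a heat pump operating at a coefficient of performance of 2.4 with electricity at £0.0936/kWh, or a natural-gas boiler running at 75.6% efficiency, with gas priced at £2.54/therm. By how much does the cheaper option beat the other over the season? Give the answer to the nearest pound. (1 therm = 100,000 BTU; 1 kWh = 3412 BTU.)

Heat load = 68.1 × 10⁶ BTU = 68,100,000 BTU
Gas: input = 68,100,000 / 0.756 = 90,079,365 BTU = 900.8 therm → 900.8 × £2.54 = £2,288.02
Heat pump: 68,100,000 BTU / 3412 = 19,960 kWh heat; / 2.4 = 8,316 kWh in → × £0.0936 = £778.40
Difference = |£2,288.02 − £778.40| = £1,509.62 ≈ £1510

£1510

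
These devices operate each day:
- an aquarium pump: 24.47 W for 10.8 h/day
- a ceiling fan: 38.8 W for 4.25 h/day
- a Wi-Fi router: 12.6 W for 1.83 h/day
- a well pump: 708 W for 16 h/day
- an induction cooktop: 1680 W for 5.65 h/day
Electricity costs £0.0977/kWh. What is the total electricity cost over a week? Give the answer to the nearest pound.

£15

aquarium pump: 24.47 W × 10.8 h × 7 d = 1,850 Wh = 1.85 kWh
ceiling fan: 38.8 W × 4.25 h × 7 d = 1,154 Wh = 1.154 kWh
Wi-Fi router: 12.6 W × 1.83 h × 7 d = 161 Wh = 0.1614 kWh
well pump: 708 W × 16 h × 7 d = 79,296 Wh = 79.3 kWh
induction cooktop: 1680 W × 5.65 h × 7 d = 66,444 Wh = 66.44 kWh
Total energy = 1.85 + 1.154 + 0.1614 + 79.3 + 66.44 = 148.9 kWh
Cost = 148.9 kWh × £0.0977 = £14.55 ≈ £15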